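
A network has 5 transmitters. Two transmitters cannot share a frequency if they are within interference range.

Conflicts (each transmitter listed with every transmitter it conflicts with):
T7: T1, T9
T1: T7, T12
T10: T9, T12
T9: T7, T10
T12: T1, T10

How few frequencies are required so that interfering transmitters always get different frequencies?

3

The cycle T10-T9-T7-T1-T12-T10 has odd length 5, so it cannot be 2-colored; at least 3 frequencies are needed.
3 frequencies suffice: frequency 1 → {T7, T12}; frequency 2 → {T1, T9}; frequency 3 → {T10}. Each listed conflict is separated.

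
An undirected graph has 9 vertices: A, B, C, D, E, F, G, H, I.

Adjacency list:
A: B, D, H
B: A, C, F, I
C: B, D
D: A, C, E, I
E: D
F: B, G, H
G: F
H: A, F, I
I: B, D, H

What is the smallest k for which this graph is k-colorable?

B and I are adjacent, so at least 2 colors are needed.
2 colors suffice: color 1 → {B, D, G, H}; color 2 → {A, C, E, F, I}. No two adjacent vertices share a color.

2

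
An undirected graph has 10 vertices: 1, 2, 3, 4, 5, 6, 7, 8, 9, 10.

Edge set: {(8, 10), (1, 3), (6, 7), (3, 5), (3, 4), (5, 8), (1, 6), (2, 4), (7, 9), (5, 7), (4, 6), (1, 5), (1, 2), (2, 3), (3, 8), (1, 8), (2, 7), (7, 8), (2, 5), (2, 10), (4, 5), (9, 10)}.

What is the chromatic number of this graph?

4

1, 3, 5, 8 are pairwise adjacent (a clique of size 4), so at least 4 colors are needed.
4 colors suffice: 1=d, 2=b, 3=c, 4=d, 5=a, 6=a, 7=c, 8=b, 9=b, 10=a. Every edge joins two different colors.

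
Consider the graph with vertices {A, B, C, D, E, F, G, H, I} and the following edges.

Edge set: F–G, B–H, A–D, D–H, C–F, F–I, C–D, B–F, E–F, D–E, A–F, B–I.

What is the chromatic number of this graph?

3

B, F, I are pairwise adjacent, so at least 3 colors are needed.
One proper 3-coloring: A=2, B=2, C=2, D=1, E=2, F=1, G=2, H=3, I=3. Every edge joins two different colors.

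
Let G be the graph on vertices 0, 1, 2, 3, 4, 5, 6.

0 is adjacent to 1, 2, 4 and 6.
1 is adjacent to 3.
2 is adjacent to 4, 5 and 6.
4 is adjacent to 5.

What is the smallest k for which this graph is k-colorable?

3

0, 2, 4 are pairwise adjacent, so at least 3 colors are needed.
3 colors suffice: 0=a, 1=b, 2=b, 3=a, 4=c, 5=a, 6=c. Each edge has distinct colors on its endpoints.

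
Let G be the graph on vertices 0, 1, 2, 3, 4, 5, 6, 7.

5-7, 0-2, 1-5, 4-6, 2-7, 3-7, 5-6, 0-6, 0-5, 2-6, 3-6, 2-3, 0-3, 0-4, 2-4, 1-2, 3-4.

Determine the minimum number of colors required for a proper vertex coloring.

5

0, 2, 3, 4, 6 are mutually adjacent (a clique of size 5), so at least 5 colors are needed.
5 colors suffice: color a → {2, 5}; color b → {1, 3}; color c → {0, 7}; color d → {6}; color e → {4}. Every edge joins two different colors.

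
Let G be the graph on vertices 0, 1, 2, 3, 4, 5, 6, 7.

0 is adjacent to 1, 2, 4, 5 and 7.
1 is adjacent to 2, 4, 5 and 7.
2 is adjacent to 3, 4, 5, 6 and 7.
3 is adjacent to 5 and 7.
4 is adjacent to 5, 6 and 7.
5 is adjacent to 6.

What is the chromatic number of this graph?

0, 1, 2, 4, 5 are mutually adjacent (a clique of size 5), so at least 5 colors are needed.
5 colors suffice: color a → {2}; color b → {3, 4}; color c → {5, 7}; color d → {0, 6}; color e → {1}. Each edge has distinct colors on its endpoints.

5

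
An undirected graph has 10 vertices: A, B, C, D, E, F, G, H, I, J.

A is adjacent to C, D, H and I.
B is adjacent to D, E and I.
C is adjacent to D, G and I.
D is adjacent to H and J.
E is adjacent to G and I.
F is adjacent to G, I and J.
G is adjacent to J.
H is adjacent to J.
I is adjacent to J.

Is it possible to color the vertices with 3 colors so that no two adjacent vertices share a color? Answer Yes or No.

Yes

The chromatic number is 3. F, G, J form a triangle, so at least 3 colors are needed.
3 colors suffice: A=2, B=2, C=3, D=1, E=3, F=3, G=1, H=3, I=1, J=2.
That is already a proper 3-coloring.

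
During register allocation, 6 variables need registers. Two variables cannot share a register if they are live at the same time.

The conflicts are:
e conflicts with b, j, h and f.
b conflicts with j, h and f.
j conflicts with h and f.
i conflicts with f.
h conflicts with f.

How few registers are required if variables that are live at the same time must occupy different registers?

e, b, j, h, f are mutually in conflict, so at least 5 registers are needed.
5 registers suffice: register 1 → {f}; register 2 → {e, i}; register 3 → {b}; register 4 → {h}; register 5 → {j}. No two conflicting variables share a register.

5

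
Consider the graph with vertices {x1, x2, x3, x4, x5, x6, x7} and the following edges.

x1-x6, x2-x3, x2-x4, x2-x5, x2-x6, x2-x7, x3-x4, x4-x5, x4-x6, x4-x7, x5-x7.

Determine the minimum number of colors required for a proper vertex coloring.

4

x2, x4, x5, x7 are mutually adjacent (a clique of size 4), so at least 4 colors are needed.
A valid assignment using 4 colors: x1=1, x2=2, x3=3, x4=1, x5=4, x6=3, x7=3. Every edge joins two different colors.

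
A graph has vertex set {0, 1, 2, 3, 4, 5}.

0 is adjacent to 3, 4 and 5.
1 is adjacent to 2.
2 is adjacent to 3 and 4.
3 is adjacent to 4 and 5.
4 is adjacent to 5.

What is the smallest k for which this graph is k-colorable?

0, 3, 4, 5 are mutually adjacent (a clique of size 4), so at least 4 colors are needed.
4 colors suffice: color red → {1, 3}; color blue → {4}; color green → {2, 5}; color yellow → {0}. Each edge has distinct colors on its endpoints.

4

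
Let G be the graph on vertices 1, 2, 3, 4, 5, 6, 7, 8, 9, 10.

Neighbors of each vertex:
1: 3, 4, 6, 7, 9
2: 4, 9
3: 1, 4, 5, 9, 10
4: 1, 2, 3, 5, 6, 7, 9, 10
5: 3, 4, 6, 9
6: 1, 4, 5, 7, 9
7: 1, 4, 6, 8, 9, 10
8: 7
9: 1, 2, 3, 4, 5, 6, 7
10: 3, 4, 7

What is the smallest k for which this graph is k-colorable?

1, 4, 6, 7, 9 are mutually adjacent (a clique of size 5), so at least 5 colors are needed.
A valid assignment using 5 colors: 1=d, 2=c, 3=c, 4=a, 5=d, 6=e, 7=c, 8=a, 9=b, 10=b. Each edge has distinct colors on its endpoints.

5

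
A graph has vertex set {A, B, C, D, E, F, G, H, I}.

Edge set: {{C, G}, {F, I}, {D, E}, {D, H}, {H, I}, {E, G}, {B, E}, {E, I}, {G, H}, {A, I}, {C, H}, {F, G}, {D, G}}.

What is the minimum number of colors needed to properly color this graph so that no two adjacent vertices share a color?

D, E, G are pairwise adjacent, so at least 3 colors are needed.
3 colors suffice: color red → {B, G, I}; color blue → {A, E, F, H}; color green → {C, D}. Each edge has distinct colors on its endpoints.

3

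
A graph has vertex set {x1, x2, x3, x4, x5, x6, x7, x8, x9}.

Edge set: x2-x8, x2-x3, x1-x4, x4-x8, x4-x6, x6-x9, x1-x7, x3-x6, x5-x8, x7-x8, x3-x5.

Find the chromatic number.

3

The cycle x5-x3-x6-x4-x8-x5 has odd length 5, so it cannot be 2-colored; at least 3 colors are needed.
3 colors suffice: x1=1, x2=3, x3=2, x4=2, x5=3, x6=1, x7=2, x8=1, x9=2. No two adjacent vertices share a color.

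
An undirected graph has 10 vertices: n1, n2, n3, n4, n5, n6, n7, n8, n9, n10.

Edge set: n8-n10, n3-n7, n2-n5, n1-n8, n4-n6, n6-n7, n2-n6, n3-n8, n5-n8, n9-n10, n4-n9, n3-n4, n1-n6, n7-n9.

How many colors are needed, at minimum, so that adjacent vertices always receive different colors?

3

The cycle n1-n6-n7-n3-n8-n1 has odd length 5, so it cannot be 2-colored; at least 3 colors are needed.
3 colors suffice: color R → {n6, n8, n9}; color B → {n1, n4, n5, n7, n10}; color G → {n2, n3}. Every edge joins two different colors.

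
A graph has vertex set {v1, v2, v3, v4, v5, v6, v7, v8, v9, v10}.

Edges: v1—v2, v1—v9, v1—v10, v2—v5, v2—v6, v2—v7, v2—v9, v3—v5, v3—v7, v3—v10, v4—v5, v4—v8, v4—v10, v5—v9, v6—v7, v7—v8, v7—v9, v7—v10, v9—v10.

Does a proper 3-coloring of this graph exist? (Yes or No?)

Yes

The chromatic number is 3. v3, v7, v10 are pairwise adjacent, so at least 3 colors are needed.
One proper 3-coloring: v1=1, v2=2, v3=3, v4=3, v5=1, v6=3, v7=1, v8=2, v9=3, v10=2.
That is already a proper 3-coloring.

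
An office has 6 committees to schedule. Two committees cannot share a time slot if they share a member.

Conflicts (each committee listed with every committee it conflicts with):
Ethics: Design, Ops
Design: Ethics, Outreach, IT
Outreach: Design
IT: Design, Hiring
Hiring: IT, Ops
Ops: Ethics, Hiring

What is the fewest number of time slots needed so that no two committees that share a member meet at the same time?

The cycle Ops-Ethics-Design-IT-Hiring-Ops has odd length 5, so it cannot be 2-colored; at least 3 time slots are needed.
3 time slots suffice: time slot 1 → {Design, Hiring}; time slot 2 → {Ethics, Outreach, IT}; time slot 3 → {Ops}. Every pair that conflicts lands in different time slots.

3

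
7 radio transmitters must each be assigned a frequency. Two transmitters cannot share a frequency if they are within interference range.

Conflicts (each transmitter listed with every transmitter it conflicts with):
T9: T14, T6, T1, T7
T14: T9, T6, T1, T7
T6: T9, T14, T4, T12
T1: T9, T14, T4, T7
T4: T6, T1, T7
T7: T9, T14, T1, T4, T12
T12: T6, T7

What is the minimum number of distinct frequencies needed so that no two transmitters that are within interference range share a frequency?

T9, T14, T1, T7 are mutually in conflict, so at least 4 frequencies are needed.
A valid assignment using 4 frequencies: T9=3, T14=2, T6=1, T1=4, T4=2, T7=1, T12=2. No two conflicting transmitters share a frequency.

4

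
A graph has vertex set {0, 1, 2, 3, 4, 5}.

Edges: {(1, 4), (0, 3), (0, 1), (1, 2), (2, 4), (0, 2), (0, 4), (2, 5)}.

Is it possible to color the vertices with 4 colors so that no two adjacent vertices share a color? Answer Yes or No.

The chromatic number is 4. 0, 1, 2, 4 are pairwise adjacent (a clique of size 4), so at least 4 colors are needed.
A valid assignment using 4 colors: 0=blue, 1=yellow, 2=red, 3=red, 4=green, 5=blue.
That is already a proper 4-coloring.

Yes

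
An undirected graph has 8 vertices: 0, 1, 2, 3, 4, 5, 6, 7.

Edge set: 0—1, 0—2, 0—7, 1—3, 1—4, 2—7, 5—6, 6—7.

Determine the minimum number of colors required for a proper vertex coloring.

3

0, 2, 7 form a triangle, so at least 3 colors are needed.
3 colors suffice: color a → {1, 5, 7}; color b → {0, 3, 4, 6}; color c → {2}. Every edge joins two different colors.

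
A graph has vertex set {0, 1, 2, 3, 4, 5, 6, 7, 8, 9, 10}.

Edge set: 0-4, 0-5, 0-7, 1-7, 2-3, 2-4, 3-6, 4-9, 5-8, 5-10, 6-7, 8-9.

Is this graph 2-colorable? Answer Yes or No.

No

The cycle 8-9-4-0-5-8 has odd length 5, so it cannot be 2-colored; at least 3 colors are needed.
So 2 colors are not enough.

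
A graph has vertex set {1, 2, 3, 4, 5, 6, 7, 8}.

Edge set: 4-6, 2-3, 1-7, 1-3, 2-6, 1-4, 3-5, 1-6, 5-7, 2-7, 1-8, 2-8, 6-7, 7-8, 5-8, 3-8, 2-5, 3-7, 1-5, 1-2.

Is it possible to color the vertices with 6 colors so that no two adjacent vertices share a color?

Yes

The chromatic number is 6. 1, 2, 3, 5, 7, 8 are mutually adjacent (a clique of size 6), so at least 6 colors are needed.
6 colors suffice: color red → {1}; color blue → {2, 4}; color green → {7}; color yellow → {3, 6}; color purple → {8}; color orange → {5}.
That is already a proper 6-coloring.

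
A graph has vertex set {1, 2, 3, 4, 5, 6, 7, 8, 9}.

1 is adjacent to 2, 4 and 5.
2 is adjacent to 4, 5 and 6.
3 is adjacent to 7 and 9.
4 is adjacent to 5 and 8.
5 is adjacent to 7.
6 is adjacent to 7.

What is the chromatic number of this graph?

1, 2, 4, 5 are pairwise adjacent (a clique of size 4), so at least 4 colors are needed.
4 colors suffice: color red → {4, 7, 9}; color blue → {2, 3, 8}; color green → {5, 6}; color yellow → {1}. No two adjacent vertices share a color.

4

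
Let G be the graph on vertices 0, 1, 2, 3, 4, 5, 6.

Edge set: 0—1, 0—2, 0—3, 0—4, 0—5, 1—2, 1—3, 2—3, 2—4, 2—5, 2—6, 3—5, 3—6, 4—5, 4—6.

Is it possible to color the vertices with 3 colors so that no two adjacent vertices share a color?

0, 1, 2, 3 are pairwise adjacent (a clique of size 4), so at least 4 colors are needed.
So 3 colors are not enough.

No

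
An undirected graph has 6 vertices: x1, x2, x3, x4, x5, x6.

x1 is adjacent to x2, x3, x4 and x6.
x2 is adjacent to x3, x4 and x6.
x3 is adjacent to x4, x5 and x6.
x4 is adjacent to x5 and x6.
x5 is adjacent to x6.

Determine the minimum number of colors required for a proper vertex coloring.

x1, x2, x3, x4, x6 are mutually adjacent (a clique of size 5), so at least 5 colors are needed.
A valid assignment using 5 colors: x1=yellow, x2=purple, x3=green, x4=red, x5=yellow, x6=blue. Every edge joins two different colors.

5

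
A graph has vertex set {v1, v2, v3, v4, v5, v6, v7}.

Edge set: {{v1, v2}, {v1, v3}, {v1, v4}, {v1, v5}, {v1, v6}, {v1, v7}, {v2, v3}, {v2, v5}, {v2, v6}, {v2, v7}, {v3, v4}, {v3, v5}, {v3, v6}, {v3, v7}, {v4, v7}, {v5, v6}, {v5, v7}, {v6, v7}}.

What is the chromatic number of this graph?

v1, v2, v3, v5, v6, v7 are pairwise adjacent (a clique of size 6), so at least 6 colors are needed.
6 colors suffice: color 1 → {v3}; color 2 → {v1}; color 3 → {v7}; color 4 → {v4, v5}; color 5 → {v6}; color 6 → {v2}. No two adjacent vertices share a color.

6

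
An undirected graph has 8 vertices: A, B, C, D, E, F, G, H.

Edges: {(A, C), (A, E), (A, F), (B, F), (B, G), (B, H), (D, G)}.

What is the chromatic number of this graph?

2

A and E are adjacent, so at least 2 colors are needed.
2 colors suffice: color 1 → {A, B, D}; color 2 → {C, E, F, G, H}. Each edge has distinct colors on its endpoints.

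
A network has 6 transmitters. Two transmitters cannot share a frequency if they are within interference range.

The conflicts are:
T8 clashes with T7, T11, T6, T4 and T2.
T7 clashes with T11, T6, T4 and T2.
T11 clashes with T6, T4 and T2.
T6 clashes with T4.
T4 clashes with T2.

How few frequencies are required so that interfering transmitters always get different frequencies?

5

T8, T7, T11, T6, T4 are mutually in conflict, so at least 5 frequencies are needed.
5 frequencies suffice: frequency 1 → {T8}; frequency 2 → {T7}; frequency 3 → {T11}; frequency 4 → {T4}; frequency 5 → {T6, T2}. Every pair that conflicts lands in different frequencies.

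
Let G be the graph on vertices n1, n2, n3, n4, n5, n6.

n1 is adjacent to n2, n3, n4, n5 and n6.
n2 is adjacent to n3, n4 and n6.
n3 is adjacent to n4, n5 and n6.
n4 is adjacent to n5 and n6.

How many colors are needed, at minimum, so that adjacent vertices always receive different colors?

5

n1, n2, n3, n4, n6 are mutually adjacent (a clique of size 5), so at least 5 colors are needed.
5 colors suffice: color 1 → {n3}; color 2 → {n1}; color 3 → {n4}; color 4 → {n2, n5}; color 5 → {n6}. No two adjacent vertices share a color.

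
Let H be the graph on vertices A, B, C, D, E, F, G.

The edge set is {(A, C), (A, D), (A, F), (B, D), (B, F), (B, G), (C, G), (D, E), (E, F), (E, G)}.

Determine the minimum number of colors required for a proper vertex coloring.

The cycle G-C-A-F-B-G has odd length 5, so it cannot be 2-colored; at least 3 colors are needed.
3 colors suffice: color red → {A, G}; color blue → {C, D, F}; color green → {B, E}. Each edge has distinct colors on its endpoints.

3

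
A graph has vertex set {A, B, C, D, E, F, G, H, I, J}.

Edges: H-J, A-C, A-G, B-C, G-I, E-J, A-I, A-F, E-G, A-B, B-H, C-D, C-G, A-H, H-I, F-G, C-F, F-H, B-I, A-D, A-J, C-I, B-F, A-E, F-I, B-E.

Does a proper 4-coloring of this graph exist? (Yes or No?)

A, B, C, F, I are mutually adjacent (a clique of size 5), so at least 5 colors are needed.
So 4 colors are not enough.

No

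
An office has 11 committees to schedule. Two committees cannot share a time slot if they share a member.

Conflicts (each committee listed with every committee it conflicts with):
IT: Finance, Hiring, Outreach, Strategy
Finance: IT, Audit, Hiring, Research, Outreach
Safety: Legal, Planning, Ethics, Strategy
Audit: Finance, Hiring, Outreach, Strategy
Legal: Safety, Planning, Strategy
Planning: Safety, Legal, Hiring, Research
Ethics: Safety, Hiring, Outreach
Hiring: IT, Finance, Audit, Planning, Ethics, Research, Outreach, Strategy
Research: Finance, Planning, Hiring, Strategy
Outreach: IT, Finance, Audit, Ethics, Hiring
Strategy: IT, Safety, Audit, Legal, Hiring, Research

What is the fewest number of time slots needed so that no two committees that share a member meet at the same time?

4

Finance, Audit, Hiring, Outreach all conflict with each other, so at least 4 time slots are needed.
4 time slots suffice: time slot 1 → {Safety, Hiring}; time slot 2 → {Finance, Planning, Ethics, Strategy}; time slot 3 → {Legal, Research, Outreach}; time slot 4 → {IT, Audit}. No two conflicting committees share a time slot.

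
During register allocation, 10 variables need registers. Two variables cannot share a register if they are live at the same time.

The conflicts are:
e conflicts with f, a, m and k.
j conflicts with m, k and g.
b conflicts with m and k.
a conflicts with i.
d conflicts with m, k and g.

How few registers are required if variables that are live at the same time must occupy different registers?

j and g conflict, so at least 2 registers are needed.
2 registers suffice: register 1 → {f, a, m, k, g}; register 2 → {e, j, b, d, i}. Every pair that conflicts lands in different registers.

2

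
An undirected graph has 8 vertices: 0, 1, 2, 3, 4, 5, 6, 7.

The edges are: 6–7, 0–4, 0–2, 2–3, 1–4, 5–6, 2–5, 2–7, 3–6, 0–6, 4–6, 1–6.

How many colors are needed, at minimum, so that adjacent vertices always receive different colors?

3

0, 4, 6 are pairwise adjacent, so at least 3 colors are needed.
3 colors suffice: color red → {2, 6}; color blue → {3, 4, 5, 7}; color green → {0, 1}. Every edge joins two different colors.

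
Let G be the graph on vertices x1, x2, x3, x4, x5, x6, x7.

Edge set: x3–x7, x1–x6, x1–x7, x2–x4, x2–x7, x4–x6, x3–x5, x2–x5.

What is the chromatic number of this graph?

The cycle x7-x2-x4-x6-x1-x7 has odd length 5, so it cannot be 2-colored; at least 3 colors are needed.
3 colors suffice: color red → {x1, x2, x3}; color blue → {x4, x5, x7}; color green → {x6}. Every edge joins two different colors.

3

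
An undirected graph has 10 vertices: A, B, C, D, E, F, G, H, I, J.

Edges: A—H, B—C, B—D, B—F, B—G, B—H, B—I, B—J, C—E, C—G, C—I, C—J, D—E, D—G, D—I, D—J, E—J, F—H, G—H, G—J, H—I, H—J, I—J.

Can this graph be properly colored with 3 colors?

No

B, H, I, J are mutually adjacent (a clique of size 4), so at least 4 colors are needed.
So 3 colors are not enough.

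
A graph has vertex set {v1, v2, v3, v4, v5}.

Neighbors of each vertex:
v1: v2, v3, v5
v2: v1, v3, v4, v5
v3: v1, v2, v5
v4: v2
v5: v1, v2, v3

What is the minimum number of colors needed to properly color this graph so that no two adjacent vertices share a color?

v1, v2, v3, v5 form a clique, so at least 4 colors are needed.
4 colors suffice: color 1 → {v2}; color 2 → {v1, v4}; color 3 → {v3}; color 4 → {v5}. No two adjacent vertices share a color.

4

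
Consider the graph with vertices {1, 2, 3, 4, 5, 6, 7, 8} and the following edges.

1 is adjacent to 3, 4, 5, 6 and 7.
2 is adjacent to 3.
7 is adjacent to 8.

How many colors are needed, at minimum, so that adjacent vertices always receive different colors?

2

2 and 3 are adjacent, so at least 2 colors are needed.
A valid assignment using 2 colors: 1=a, 2=a, 3=b, 4=b, 5=b, 6=b, 7=b, 8=a. Every edge joins two different colors.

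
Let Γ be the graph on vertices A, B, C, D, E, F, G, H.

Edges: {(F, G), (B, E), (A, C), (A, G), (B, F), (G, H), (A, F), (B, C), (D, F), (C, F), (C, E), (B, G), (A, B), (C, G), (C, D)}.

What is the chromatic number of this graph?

A, B, C, F, G are pairwise adjacent (a clique of size 5), so at least 5 colors are needed.
One proper 5-coloring: A=5, B=3, C=1, D=2, E=2, F=4, G=2, H=1. Every edge joins two different colors.

5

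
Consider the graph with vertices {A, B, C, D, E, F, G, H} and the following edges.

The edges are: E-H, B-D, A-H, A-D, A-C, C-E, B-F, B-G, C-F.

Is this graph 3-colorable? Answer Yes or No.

The chromatic number is 3. The cycle B-D-A-C-F-B has odd length 5, so it cannot be 2-colored; at least 3 colors are needed.
3 colors suffice: color red → {A, B, E}; color blue → {C, D, G, H}; color green → {F}.
That is already a proper 3-coloring.

Yes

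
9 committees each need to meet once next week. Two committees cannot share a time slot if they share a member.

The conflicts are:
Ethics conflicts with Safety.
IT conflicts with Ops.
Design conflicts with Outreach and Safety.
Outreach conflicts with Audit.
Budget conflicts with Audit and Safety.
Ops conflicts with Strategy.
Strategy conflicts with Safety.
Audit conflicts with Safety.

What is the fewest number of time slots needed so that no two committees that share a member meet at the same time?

Budget, Audit, Safety pairwise conflict, so at least 3 time slots are needed.
Using 3 time slots: Ethics=2, IT=2, Design=2, Outreach=1, Budget=3, Ops=1, Strategy=2, Audit=2, Safety=1. Every pair that conflicts lands in different time slots.

3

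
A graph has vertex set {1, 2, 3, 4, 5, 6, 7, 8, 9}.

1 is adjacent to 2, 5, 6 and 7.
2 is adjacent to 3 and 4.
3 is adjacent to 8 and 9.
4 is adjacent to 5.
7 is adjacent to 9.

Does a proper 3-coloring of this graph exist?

The chromatic number is 3. The cycle 2-3-9-7-1-2 has odd length 5, so it cannot be 2-colored; at least 3 colors are needed.
3 colors suffice: color a → {1, 3, 4}; color b → {2, 5, 6, 8, 9}; color c → {7}.
That is already a proper 3-coloring.

Yes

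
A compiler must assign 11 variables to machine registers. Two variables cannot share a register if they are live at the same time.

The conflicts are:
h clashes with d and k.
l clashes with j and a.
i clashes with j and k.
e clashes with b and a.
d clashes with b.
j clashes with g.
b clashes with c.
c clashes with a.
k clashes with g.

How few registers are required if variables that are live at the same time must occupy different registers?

The cycle b-d-h-k-i-j-l-a-c-b has odd length 9, so it cannot be 2-colored; at least 3 registers are needed.
3 registers suffice: register 1 → {j, b, a, k}; register 2 → {h, l, i, e, c, g}; register 3 → {d}. Each listed conflict is separated.

3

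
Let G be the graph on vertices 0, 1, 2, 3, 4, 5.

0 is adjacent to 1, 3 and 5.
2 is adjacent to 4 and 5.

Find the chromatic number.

2

2 and 4 are adjacent, so at least 2 colors are needed.
One proper 2-coloring: 0=a, 1=b, 2=a, 3=b, 4=b, 5=b. Each edge has distinct colors on its endpoints.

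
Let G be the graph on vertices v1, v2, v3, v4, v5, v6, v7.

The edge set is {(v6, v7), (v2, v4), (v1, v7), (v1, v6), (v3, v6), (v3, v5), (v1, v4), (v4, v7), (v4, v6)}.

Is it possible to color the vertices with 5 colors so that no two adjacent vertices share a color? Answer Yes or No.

The chromatic number is 4. v1, v4, v6, v7 are pairwise adjacent (a clique of size 4), so at least 4 colors are needed.
One proper 4-coloring: v1=yellow, v2=blue, v3=red, v4=red, v5=blue, v6=blue, v7=green.
Since 5 ≥ 4, a proper 5-coloring certainly exists.

Yes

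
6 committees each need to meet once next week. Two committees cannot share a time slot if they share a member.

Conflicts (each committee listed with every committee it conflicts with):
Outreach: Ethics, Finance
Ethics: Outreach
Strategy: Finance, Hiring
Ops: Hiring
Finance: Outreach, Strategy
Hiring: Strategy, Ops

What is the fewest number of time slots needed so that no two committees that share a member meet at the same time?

Outreach and Finance conflict, so at least 2 time slots are needed.
2 time slots suffice: Outreach=1, Ethics=2, Strategy=1, Ops=1, Finance=2, Hiring=2. Each listed conflict is separated.

2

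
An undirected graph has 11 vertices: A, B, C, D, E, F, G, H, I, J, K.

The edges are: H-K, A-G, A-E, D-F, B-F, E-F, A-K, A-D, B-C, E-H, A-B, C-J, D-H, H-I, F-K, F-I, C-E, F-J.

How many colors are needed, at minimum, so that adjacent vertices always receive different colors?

C and J are adjacent, so at least 2 colors are needed.
2 colors suffice: color 1 → {A, C, F, H}; color 2 → {B, D, E, G, I, J, K}. Each edge has distinct colors on its endpoints.

2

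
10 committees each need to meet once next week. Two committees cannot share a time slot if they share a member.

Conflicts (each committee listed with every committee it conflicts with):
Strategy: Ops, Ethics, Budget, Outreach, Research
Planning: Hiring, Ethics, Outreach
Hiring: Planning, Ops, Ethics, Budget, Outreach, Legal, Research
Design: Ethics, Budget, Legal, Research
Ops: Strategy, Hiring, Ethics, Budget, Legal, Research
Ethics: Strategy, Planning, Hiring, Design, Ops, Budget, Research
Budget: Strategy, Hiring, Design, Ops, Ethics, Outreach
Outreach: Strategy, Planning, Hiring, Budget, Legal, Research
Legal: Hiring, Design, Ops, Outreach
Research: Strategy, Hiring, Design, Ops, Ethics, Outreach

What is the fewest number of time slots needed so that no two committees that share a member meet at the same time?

Strategy, Ops, Ethics, Research pairwise conflict, so at least 4 time slots are needed.
4 time slots suffice: time slot 1 → {Ethics, Outreach}; time slot 2 → {Strategy, Hiring, Design}; time slot 3 → {Planning, Budget, Legal, Research}; time slot 4 → {Ops}. Each listed conflict is separated.

4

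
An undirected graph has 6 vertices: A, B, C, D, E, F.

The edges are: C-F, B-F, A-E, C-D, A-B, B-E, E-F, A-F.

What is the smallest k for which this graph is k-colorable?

A, B, E, F are pairwise adjacent (a clique of size 4), so at least 4 colors are needed.
4 colors suffice: color 1 → {D, F}; color 2 → {C, E}; color 3 → {A}; color 4 → {B}. Every edge joins two different colors.

4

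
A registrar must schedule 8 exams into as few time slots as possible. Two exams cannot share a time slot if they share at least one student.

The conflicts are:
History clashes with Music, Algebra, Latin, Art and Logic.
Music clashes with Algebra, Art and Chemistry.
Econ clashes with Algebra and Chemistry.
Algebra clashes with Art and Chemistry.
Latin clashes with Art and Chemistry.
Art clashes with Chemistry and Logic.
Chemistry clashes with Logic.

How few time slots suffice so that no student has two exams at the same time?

History, Music, Algebra, Art all conflict with each other, so at least 4 time slots are needed.
Using 4 time slots: History=1, Music=4, Econ=2, Algebra=3, Latin=3, Art=2, Chemistry=1, Logic=3. Every pair that conflicts lands in different time slots.

4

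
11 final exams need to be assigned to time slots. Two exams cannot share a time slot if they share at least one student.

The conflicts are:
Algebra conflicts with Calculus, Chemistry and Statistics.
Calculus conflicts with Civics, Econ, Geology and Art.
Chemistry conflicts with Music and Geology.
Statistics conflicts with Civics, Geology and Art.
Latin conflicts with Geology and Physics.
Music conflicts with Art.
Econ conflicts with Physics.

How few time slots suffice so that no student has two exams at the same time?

3

The cycle Physics-Econ-Calculus-Geology-Latin-Physics has odd length 5, so it cannot be 2-colored; at least 3 time slots are needed.
3 time slots suffice: time slot 1 → {Calculus, Chemistry, Statistics, Physics}; time slot 2 → {Algebra, Civics, Econ, Geology, Art}; time slot 3 → {Latin, Music}. Each listed conflict is separated.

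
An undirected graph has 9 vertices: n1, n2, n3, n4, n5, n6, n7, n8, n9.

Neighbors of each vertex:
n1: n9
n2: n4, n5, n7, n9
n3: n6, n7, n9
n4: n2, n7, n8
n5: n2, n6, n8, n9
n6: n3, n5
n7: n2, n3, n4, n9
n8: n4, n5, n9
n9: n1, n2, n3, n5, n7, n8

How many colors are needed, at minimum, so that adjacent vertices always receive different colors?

3

n2, n5, n9 form a triangle, so at least 3 colors are needed.
3 colors suffice: color red → {n4, n6, n9}; color blue → {n1, n2, n3, n8}; color green → {n5, n7}. Each edge has distinct colors on its endpoints.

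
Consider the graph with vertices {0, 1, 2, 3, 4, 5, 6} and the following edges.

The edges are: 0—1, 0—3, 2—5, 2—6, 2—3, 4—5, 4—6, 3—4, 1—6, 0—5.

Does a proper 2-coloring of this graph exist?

No

The cycle 6-1-0-5-2-6 has odd length 5, so it cannot be 2-colored; at least 3 colors are needed.
So 2 colors are not enough.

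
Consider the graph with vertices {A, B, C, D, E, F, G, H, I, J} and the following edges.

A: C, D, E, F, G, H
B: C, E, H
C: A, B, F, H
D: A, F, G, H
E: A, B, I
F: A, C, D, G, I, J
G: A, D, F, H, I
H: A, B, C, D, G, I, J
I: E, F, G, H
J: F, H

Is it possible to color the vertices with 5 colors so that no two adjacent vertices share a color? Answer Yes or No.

The chromatic number is 4. A, D, F, G are mutually adjacent (a clique of size 4), so at least 4 colors are needed.
4 colors suffice: A=2, B=2, C=3, D=4, E=1, F=1, G=3, H=1, I=2, J=2.
Since 5 ≥ 4, a proper 5-coloring certainly exists.

Yes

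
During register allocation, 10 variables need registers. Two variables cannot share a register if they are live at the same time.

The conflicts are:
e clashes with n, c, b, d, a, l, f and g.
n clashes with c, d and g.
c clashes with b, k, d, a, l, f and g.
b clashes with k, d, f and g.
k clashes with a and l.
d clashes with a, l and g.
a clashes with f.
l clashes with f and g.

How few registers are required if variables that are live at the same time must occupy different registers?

e, n, c, d, g are mutually in conflict, so at least 5 registers are needed.
A valid assignment using 5 registers: e=2, n=5, c=1, b=5, k=2, d=3, a=4, l=5, f=3, g=4. Each listed conflict is separated.

5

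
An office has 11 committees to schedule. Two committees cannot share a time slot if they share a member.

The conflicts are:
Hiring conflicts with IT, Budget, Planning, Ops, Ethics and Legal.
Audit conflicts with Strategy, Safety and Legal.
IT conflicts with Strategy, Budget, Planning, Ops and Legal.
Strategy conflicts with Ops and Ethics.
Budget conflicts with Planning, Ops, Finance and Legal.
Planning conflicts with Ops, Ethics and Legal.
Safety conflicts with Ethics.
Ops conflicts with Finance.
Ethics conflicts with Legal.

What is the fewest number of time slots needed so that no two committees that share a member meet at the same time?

Hiring, IT, Budget, Planning, Ops all conflict with each other, so at least 5 time slots are needed.
5 time slots suffice: Hiring=3, Audit=3, IT=5, Strategy=2, Budget=4, Planning=2, Safety=1, Ops=1, Ethics=4, Finance=2, Legal=1. Every pair that conflicts lands in different time slots.

5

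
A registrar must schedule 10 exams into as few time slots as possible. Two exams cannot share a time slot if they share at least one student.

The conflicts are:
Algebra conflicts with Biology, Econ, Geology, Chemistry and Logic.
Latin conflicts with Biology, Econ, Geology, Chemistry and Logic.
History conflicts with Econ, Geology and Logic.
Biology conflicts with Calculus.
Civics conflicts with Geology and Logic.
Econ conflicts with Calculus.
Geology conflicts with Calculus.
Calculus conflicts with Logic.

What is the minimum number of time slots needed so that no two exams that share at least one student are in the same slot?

2

Latin and Econ conflict, so at least 2 time slots are needed.
2 time slots suffice: time slot 1 → {Algebra, Latin, History, Civics, Calculus}; time slot 2 → {Biology, Econ, Geology, Chemistry, Logic}. No two conflicting exams share a time slot.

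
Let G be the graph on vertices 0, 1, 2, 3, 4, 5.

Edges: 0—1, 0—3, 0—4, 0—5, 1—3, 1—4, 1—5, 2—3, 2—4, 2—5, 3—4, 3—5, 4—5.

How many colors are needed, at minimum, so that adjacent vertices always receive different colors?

5

0, 1, 3, 4, 5 form a clique, so at least 5 colors are needed.
5 colors suffice: color a → {4}; color b → {3}; color c → {5}; color d → {1, 2}; color e → {0}. Each edge has distinct colors on its endpoints.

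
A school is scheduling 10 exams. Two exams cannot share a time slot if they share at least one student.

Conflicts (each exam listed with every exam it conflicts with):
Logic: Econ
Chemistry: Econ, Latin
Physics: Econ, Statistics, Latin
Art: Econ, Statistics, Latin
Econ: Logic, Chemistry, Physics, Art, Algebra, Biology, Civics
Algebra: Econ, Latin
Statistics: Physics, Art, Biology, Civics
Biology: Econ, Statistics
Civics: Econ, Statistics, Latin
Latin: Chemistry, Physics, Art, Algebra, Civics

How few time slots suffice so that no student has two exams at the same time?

2

Econ and Civics conflict, so at least 2 time slots are needed.
2 time slots suffice: time slot 1 → {Econ, Statistics, Latin}; time slot 2 → {Logic, Chemistry, Physics, Art, Algebra, Biology, Civics}. Every pair that conflicts lands in different time slots.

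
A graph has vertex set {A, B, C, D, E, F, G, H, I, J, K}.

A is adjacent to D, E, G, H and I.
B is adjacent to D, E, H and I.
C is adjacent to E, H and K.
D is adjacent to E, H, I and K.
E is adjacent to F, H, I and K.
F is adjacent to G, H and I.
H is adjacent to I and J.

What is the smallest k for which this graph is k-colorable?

B, D, E, H, I are mutually adjacent (a clique of size 5), so at least 5 colors are needed.
5 colors suffice: A=5, B=5, C=3, D=4, E=1, F=4, G=1, H=2, I=3, J=1, K=2. Every edge joins two different colors.

5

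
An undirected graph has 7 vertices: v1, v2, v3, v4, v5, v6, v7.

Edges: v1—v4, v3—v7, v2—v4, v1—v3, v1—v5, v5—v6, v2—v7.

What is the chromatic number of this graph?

3

The cycle v1-v3-v7-v2-v4-v1 has odd length 5, so it cannot be 2-colored; at least 3 colors are needed.
3 colors suffice: color 1 → {v1, v6, v7}; color 2 → {v3, v4, v5}; color 3 → {v2}. Every edge joins two different colors.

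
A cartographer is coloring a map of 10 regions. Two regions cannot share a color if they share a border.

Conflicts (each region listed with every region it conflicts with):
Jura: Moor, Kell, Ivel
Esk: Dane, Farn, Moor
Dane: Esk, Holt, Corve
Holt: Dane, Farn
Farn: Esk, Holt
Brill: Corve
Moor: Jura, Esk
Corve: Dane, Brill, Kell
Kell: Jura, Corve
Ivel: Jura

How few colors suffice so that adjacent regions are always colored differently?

Dane and Holt conflict, so at least 2 colors are needed.
2 colors suffice: Jura=2, Esk=2, Dane=1, Holt=2, Farn=1, Brill=1, Moor=1, Corve=2, Kell=1, Ivel=1. Each listed conflict is separated.

2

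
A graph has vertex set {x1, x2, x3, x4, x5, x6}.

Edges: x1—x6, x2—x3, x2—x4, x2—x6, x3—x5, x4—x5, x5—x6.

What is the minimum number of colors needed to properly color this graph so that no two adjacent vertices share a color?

x1 and x6 are adjacent, so at least 2 colors are needed.
2 colors suffice: x1=1, x2=1, x3=2, x4=2, x5=1, x6=2. No two adjacent vertices share a color.

2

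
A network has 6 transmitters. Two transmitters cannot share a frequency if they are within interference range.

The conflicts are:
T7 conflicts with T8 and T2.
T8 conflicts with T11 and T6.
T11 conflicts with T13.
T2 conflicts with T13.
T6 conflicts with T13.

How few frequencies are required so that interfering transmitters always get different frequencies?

3

The cycle T8-T11-T13-T2-T7-T8 has odd length 5, so it cannot be 2-colored; at least 3 frequencies are needed.
3 frequencies suffice: T7=2, T8=1, T11=2, T2=3, T6=2, T13=1. Every pair that conflicts lands in different frequencies.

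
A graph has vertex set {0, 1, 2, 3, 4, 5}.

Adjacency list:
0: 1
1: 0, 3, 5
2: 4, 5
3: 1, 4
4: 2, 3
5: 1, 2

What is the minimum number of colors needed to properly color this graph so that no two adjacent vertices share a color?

3

The cycle 1-5-2-4-3-1 has odd length 5, so it cannot be 2-colored; at least 3 colors are needed.
3 colors suffice: 0=b, 1=a, 2=a, 3=b, 4=c, 5=b. Each edge has distinct colors on its endpoints.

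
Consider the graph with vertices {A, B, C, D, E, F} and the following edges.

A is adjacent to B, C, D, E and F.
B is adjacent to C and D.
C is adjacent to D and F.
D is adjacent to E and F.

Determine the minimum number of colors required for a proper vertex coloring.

4

A, B, C, D are mutually adjacent (a clique of size 4), so at least 4 colors are needed.
4 colors suffice: color 1 → {A}; color 2 → {D}; color 3 → {C, E}; color 4 → {B, F}. Every edge joins two different colors.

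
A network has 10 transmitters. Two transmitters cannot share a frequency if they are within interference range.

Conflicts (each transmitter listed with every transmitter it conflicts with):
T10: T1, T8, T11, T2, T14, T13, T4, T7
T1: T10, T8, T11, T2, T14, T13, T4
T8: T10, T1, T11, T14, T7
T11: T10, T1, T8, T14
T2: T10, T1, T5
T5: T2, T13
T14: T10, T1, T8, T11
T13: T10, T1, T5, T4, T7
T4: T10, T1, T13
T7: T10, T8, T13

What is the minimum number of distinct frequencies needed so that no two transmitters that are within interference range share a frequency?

T10, T1, T8, T11, T14 are mutually in conflict, so at least 5 frequencies are needed.
5 frequencies suffice: T10=1, T1=2, T8=3, T11=4, T2=3, T5=1, T14=5, T13=3, T4=4, T7=2. Every pair that conflicts lands in different frequencies.

5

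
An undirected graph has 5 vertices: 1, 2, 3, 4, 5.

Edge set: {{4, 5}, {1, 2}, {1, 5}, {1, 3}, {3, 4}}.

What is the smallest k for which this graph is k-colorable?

2

1 and 3 are adjacent, so at least 2 colors are needed.
2 colors suffice: color a → {1, 4}; color b → {2, 3, 5}. Every edge joins two different colors.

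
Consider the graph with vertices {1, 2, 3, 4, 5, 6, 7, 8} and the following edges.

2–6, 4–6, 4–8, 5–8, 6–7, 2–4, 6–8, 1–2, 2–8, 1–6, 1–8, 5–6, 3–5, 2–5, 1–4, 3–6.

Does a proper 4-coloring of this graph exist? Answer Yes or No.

1, 2, 4, 6, 8 form a clique, so at least 5 colors are needed.
So 4 colors are not enough.

No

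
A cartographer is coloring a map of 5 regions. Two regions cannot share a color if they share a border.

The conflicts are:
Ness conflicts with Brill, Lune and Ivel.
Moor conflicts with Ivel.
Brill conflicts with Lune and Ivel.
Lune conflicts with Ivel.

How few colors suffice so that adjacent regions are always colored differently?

Ness, Brill, Lune, Ivel pairwise conflict, so at least 4 colors are needed.
4 colors suffice: Ness=3, Moor=2, Brill=4, Lune=2, Ivel=1. Each listed conflict is separated.

4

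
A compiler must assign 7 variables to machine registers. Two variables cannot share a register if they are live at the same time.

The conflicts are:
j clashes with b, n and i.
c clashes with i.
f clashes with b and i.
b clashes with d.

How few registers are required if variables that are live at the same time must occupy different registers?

j and b conflict, so at least 2 registers are needed.
A valid assignment using 2 registers: j=2, c=2, f=2, b=1, n=1, d=2, i=1. No two conflicting variables share a register.

2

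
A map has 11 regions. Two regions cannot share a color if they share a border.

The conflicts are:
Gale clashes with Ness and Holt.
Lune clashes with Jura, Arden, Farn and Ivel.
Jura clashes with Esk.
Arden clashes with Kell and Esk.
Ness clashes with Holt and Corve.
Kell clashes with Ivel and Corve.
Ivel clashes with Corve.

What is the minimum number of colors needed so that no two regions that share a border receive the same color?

3

Gale, Ness, Holt pairwise conflict, so at least 3 colors are needed.
3 colors suffice: color 1 → {Gale, Lune, Esk, Corve}; color 2 → {Jura, Arden, Ness, Farn, Ivel}; color 3 → {Holt, Kell}. Every pair that conflicts lands in different colors.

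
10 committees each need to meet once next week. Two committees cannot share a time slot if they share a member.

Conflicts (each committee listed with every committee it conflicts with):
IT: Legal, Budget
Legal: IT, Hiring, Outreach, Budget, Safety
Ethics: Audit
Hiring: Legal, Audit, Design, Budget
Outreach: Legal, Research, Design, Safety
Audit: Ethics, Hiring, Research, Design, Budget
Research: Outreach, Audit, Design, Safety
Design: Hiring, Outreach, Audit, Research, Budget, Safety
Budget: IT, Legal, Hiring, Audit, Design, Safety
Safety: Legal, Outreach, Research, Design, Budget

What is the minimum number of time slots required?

4

Hiring, Audit, Design, Budget are mutually in conflict, so at least 4 time slots are needed.
4 time slots suffice: IT=3, Legal=2, Ethics=1, Hiring=4, Outreach=4, Audit=3, Research=1, Design=2, Budget=1, Safety=3. Each listed conflict is separated.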